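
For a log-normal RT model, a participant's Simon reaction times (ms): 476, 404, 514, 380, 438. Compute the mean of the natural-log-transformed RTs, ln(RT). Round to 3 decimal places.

ln(RT): 6.1654, 6.0014, 6.2422, 5.9402, 6.0822
Σ ln(RT) = 30.4314
Mean = 30.4314/5 = 6.08629

6.086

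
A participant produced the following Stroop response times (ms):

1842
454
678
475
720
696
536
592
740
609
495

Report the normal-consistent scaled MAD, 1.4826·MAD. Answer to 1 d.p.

164.6 ms

Sorted: 454, 475, 495, 536, 592, 609, 678, 696, 720, 740, 1842 → median = 609
|x − 609| sorted: 0, 17, 69, 73, 87, 111, 114, 131, 134, 155, 1233 → MAD = 111
Robust SD ≈ 1.4826 × 111 = 164.569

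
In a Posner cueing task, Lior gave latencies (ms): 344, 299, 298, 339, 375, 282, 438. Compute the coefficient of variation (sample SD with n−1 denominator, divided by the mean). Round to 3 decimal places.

0.160

n = 7, Σ = 2375, M = 339.2857
Σ(x−M)² = 17651.429; s = √(17651.429/6) = 54.2393
CV = 54.2393 / 339.2857 = 0.15986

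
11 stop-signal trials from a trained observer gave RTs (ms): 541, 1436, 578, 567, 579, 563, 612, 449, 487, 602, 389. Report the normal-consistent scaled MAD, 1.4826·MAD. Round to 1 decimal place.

51.9 ms

Sorted: 389, 449, 487, 541, 563, 567, 578, 579, 602, 612, 1436 → median = 567
|x − 567| sorted: 0, 4, 11, 12, 26, 35, 45, 80, 118, 178, 869 → MAD = 35
Robust SD ≈ 1.4826 × 35 = 51.891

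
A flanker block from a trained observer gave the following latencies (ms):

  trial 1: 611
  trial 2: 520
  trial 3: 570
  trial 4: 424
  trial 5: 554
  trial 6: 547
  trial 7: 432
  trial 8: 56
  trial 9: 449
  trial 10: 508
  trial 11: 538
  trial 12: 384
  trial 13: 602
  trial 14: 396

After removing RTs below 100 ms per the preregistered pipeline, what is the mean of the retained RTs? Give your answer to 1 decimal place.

Excluded: 56
Retained (n=13): Σ = 6535
Mean = 6535/13 = 502.6923

502.7 ms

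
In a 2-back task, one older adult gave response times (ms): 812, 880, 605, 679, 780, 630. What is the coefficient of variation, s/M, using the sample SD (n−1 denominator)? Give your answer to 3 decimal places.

n = 6, Σ = 4386, M = 731.0000
Σ(x−M)² = 59944.000; s = √(59944.000/5) = 109.4934
CV = 109.4934 / 731.0000 = 0.14979

0.150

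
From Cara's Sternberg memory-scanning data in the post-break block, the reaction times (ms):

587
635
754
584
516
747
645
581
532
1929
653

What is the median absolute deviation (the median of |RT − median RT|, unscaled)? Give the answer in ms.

54 ms

Sorted: 516, 532, 581, 584, 587, 635, 645, 653, 747, 754, 1929 → median = 635
|x − 635|: 48, 0, 119, 51, 119, 112, 10, 54, 103, 1294, 18
Sorted deviations: 0, 10, 18, 48, 51, 54, 103, 112, 119, 119, 1294 → MAD = 54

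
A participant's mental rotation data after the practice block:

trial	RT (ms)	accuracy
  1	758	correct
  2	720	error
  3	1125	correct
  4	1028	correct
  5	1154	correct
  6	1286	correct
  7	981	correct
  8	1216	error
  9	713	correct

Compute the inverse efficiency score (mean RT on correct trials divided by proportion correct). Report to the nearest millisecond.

Correct trials (n=7): 758, 1125, 1028, 1154, 1286, 981, 713
Mean correct RT = 7045/7 = 1006.4286 ms
Proportion correct = 7/9
IES = 1006.4286 / (7/9) = 1293.980 ms

1294 ms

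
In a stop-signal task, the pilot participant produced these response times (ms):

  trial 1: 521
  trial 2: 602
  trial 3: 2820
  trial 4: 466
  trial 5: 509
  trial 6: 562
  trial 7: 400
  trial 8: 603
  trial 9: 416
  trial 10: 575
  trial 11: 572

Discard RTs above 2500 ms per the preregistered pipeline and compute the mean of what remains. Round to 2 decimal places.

Excluded: 2820
Retained (n=10): Σ = 5226
Mean = 5226/10 = 522.6000

522.60 ms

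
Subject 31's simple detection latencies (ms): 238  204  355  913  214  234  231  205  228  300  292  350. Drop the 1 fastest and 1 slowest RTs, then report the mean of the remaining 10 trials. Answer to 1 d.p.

264.7 ms

Sorted: 204, 205, 214, 228, 231, 234, 238, 292, 300, 350, 355, 913
Drop lowest 1 (204) and highest 1 (913)
Remaining (n=10): Σ = 2647, mean = 2647/10 = 264.700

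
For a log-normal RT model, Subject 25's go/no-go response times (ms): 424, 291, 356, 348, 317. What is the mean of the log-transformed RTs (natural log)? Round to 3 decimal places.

ln(RT): 6.0497, 5.6733, 5.8749, 5.8522, 5.7589
Σ ln(RT) = 29.2091
Mean = 29.2091/5 = 5.84182

5.842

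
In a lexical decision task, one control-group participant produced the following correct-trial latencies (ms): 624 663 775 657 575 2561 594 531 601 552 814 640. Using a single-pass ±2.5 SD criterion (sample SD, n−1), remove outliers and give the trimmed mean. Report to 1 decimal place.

n = 12, ΣRT = 9587, M = 798.917
Σ(x−M)² = 3464248.92; s = √(3464248.92/11) = 561.188
Cutoffs: 798.917 ± 2.5·561.188 → [-604.1, 2201.9]
Outside: 2561 → excluded.
Retained (n=11): Σ = 7026, mean = 7026/11 = 638.727

638.7 ms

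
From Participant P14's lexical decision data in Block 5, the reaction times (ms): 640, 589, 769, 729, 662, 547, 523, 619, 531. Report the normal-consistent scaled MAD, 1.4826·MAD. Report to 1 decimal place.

Sorted: 523, 531, 547, 589, 619, 640, 662, 729, 769 → median = 619
|x − 619| sorted: 0, 21, 30, 43, 72, 88, 96, 110, 150 → MAD = 72
Robust SD ≈ 1.4826 × 72 = 106.747

106.7 ms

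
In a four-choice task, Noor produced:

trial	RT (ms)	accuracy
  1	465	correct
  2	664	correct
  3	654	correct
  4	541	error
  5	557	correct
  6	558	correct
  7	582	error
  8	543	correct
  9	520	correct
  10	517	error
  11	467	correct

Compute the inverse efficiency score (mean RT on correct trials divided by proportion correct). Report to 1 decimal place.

Correct trials (n=8): 465, 664, 654, 557, 558, 543, 520, 467
Mean correct RT = 4428/8 = 553.5000 ms
Proportion correct = 8/11
IES = 553.5000 / (8/11) = 761.062 ms

761.1 ms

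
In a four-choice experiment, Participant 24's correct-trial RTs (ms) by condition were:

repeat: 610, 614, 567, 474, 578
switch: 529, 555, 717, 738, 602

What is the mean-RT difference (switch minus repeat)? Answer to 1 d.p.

59.6 ms

M(repeat) = 2843/5 = 568.600
M(switch) = 3141/5 = 628.200
Difference = 628.200 − 568.600 = 59.600 ms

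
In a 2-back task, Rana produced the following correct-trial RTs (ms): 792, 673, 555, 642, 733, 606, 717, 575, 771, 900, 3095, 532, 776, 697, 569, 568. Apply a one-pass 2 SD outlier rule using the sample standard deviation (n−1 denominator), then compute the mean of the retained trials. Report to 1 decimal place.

n = 16, ΣRT = 13201, M = 825.062
Σ(x−M)² = 5658830.94; s = √(5658830.94/15) = 614.211
Cutoffs: 825.062 ± 2·614.211 → [-403.4, 2053.5]
Outside: 3095 → excluded.
Retained (n=15): Σ = 10106, mean = 10106/15 = 673.733

673.7 ms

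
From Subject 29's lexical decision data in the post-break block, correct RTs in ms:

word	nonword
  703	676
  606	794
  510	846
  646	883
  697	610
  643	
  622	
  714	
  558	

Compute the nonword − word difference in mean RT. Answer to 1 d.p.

M(word) = 5699/9 = 633.222
M(nonword) = 3809/5 = 761.800
Difference = 761.800 − 633.222 = 128.578 ms

128.6 ms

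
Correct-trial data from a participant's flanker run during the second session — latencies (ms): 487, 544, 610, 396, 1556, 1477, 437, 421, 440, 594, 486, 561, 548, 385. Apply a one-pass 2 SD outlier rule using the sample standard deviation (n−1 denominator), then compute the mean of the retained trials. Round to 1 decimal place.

492.4 ms

n = 14, ΣRT = 8942, M = 638.714
Σ(x−M)² = 1867394.86; s = √(1867394.86/13) = 379.006
Cutoffs: 638.714 ± 2·379.006 → [-119.3, 1396.7]
Outside: 1477, 1556 → excluded.
Retained (n=12): Σ = 5909, mean = 5909/12 = 492.417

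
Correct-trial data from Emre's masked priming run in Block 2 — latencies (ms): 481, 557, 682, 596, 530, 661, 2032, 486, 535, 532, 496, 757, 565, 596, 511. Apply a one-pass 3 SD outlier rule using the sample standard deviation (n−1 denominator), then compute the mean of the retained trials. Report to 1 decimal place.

570.4 ms

n = 15, ΣRT = 10017, M = 667.800
Σ(x−M)² = 2079514.40; s = √(2079514.40/14) = 385.405
Cutoffs: 667.800 ± 3·385.405 → [-488.4, 1824.0]
Outside: 2032 → excluded.
Retained (n=14): Σ = 7985, mean = 7985/14 = 570.357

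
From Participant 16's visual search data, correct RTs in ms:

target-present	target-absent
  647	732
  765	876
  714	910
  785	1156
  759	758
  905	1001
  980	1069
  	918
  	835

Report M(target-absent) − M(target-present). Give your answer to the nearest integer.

124 ms

M(target-present) = 5555/7 = 793.571
M(target-absent) = 8255/9 = 917.222
Difference = 917.222 − 793.571 = 123.651 ms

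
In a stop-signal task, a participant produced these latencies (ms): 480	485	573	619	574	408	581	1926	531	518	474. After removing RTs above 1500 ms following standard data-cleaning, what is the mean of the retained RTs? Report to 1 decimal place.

Excluded: 1926
Retained (n=10): Σ = 5243
Mean = 5243/10 = 524.3000

524.3 ms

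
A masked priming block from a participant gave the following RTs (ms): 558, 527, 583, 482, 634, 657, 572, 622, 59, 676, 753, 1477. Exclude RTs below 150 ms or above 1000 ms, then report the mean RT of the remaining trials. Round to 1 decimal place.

606.4 ms

Excluded: 59, 1477
Retained (n=10): Σ = 6064
Mean = 6064/10 = 606.4000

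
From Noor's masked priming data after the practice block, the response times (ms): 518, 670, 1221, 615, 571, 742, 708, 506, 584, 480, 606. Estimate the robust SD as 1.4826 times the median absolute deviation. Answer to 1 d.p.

130.5 ms

Sorted: 480, 506, 518, 571, 584, 606, 615, 670, 708, 742, 1221 → median = 606
|x − 606| sorted: 0, 9, 22, 35, 64, 88, 100, 102, 126, 136, 615 → MAD = 88
Robust SD ≈ 1.4826 × 88 = 130.469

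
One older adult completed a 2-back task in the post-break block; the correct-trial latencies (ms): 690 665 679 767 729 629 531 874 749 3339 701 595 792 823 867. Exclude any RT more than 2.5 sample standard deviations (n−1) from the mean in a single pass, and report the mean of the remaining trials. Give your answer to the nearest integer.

n = 15, ΣRT = 13430, M = 895.333
Σ(x−M)² = 6527877.33; s = √(6527877.33/14) = 682.845
Cutoffs: 895.333 ± 2.5·682.845 → [-811.8, 2602.4]
Outside: 3339 → excluded.
Retained (n=14): Σ = 10091, mean = 10091/14 = 720.786

721 ms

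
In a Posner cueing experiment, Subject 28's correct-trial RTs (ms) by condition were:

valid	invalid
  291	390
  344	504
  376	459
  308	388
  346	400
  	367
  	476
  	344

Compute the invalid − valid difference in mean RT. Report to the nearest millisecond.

83 ms

M(valid) = 1665/5 = 333.000
M(invalid) = 3328/8 = 416.000
Difference = 416.000 − 333.000 = 83.000 ms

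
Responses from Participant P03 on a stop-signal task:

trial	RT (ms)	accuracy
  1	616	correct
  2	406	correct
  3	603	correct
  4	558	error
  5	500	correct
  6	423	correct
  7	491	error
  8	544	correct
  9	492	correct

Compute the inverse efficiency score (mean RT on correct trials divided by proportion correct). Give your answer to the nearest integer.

Correct trials (n=7): 616, 406, 603, 500, 423, 544, 492
Mean correct RT = 3584/7 = 512.0000 ms
Proportion correct = 7/9
IES = 512.0000 / (7/9) = 658.286 ms

658 ms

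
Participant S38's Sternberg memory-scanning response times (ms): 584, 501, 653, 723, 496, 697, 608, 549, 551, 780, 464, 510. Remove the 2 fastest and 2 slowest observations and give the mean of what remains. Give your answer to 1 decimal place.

581.6 ms

Sorted: 464, 496, 501, 510, 549, 551, 584, 608, 653, 697, 723, 780
Drop lowest 2 (464, 496) and highest 2 (723, 780)
Remaining (n=8): Σ = 4653, mean = 4653/8 = 581.625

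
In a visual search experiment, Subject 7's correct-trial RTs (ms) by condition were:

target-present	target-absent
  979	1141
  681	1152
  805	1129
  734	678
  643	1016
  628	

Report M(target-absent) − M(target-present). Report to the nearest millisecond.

M(target-present) = 4470/6 = 745.000
M(target-absent) = 5116/5 = 1023.200
Difference = 1023.200 − 745.000 = 278.200 ms

278 ms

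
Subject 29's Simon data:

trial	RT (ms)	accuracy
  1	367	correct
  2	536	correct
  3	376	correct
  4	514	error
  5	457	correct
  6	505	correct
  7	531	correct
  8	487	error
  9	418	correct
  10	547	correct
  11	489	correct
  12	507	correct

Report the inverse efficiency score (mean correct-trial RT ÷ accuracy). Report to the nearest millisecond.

568 ms

Correct trials (n=10): 367, 536, 376, 457, 505, 531, 418, 547, 489, 507
Mean correct RT = 4733/10 = 473.3000 ms
Proportion correct = 10/12
IES = 473.3000 / (10/12) = 567.960 ms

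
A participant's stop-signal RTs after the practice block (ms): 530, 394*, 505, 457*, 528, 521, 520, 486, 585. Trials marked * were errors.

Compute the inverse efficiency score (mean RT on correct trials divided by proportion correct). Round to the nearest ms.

675 ms

Correct trials (n=7): 530, 505, 528, 521, 520, 486, 585
Mean correct RT = 3675/7 = 525.0000 ms
Proportion correct = 7/9
IES = 525.0000 / (7/9) = 675.000 ms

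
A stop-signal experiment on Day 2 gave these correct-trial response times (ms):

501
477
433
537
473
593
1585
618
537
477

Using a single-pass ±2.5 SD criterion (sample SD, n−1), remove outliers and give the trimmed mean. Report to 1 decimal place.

516.2 ms

n = 10, ΣRT = 6231, M = 623.100
Σ(x−M)² = 1057276.90; s = √(1057276.90/9) = 342.747
Cutoffs: 623.100 ± 2.5·342.747 → [-233.8, 1480.0]
Outside: 1585 → excluded.
Retained (n=9): Σ = 4646, mean = 4646/9 = 516.222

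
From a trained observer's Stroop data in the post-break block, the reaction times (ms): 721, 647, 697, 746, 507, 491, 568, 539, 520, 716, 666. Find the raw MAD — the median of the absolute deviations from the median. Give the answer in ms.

Sorted: 491, 507, 520, 539, 568, 647, 666, 697, 716, 721, 746 → median = 647
|x − 647|: 74, 0, 50, 99, 140, 156, 79, 108, 127, 69, 19
Sorted deviations: 0, 19, 50, 69, 74, 79, 99, 108, 127, 140, 156 → MAD = 79

79 ms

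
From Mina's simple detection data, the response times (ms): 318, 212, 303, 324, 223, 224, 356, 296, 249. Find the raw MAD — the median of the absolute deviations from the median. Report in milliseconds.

Sorted: 212, 223, 224, 249, 296, 303, 318, 324, 356 → median = 296
|x − 296|: 22, 84, 7, 28, 73, 72, 60, 0, 47
Sorted deviations: 0, 7, 22, 28, 47, 60, 72, 73, 84 → MAD = 47

47 ms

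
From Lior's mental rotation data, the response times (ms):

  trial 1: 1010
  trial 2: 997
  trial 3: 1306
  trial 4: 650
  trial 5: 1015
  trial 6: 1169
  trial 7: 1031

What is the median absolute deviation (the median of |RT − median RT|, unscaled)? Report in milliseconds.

18 ms

Sorted: 650, 997, 1010, 1015, 1031, 1169, 1306 → median = 1015
|x − 1015|: 5, 18, 291, 365, 0, 154, 16
Sorted deviations: 0, 5, 16, 18, 154, 291, 365 → MAD = 18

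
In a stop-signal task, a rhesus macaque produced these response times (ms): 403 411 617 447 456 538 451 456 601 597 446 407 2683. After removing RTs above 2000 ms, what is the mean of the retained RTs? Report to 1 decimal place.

485.8 ms

Excluded: 2683
Retained (n=12): Σ = 5830
Mean = 5830/12 = 485.8333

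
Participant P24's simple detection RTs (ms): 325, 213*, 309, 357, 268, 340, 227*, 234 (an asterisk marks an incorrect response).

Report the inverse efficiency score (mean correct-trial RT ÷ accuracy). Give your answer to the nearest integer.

407 ms

Correct trials (n=6): 325, 309, 357, 268, 340, 234
Mean correct RT = 1833/6 = 305.5000 ms
Proportion correct = 6/8
IES = 305.5000 / (6/8) = 407.333 ms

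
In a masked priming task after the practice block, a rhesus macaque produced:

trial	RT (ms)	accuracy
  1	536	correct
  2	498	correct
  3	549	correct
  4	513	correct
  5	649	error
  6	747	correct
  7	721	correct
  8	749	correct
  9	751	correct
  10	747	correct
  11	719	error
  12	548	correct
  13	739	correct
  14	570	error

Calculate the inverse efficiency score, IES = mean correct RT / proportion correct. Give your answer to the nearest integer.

Correct trials (n=11): 536, 498, 549, 513, 747, 721, 749, 751, 747, 548, 739
Mean correct RT = 7098/11 = 645.2727 ms
Proportion correct = 11/14
IES = 645.2727 / (11/14) = 821.256 ms

821 ms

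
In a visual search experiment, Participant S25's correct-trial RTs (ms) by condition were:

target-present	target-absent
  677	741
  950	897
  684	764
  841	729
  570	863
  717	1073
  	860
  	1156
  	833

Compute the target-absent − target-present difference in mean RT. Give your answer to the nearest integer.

M(target-present) = 4439/6 = 739.833
M(target-absent) = 7916/9 = 879.556
Difference = 879.556 − 739.833 = 139.722 ms

140 ms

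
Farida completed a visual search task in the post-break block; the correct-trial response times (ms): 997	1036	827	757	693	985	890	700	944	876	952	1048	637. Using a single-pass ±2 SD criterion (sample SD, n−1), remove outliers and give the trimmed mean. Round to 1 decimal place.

n = 13, ΣRT = 11342, M = 872.462
Σ(x−M)² = 230287.23; s = √(230287.23/12) = 138.530
Cutoffs: 872.462 ± 2·138.530 → [595.4, 1149.5]
No RTs fall outside the cutoffs; all 13 retained. Mean = 11342/13 = 872.462

872.5 ms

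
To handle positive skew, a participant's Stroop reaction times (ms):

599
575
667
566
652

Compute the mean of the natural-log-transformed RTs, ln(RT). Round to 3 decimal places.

ln(RT): 6.3953, 6.3544, 6.5028, 6.3386, 6.4800
Σ ln(RT) = 32.0711
Mean = 32.0711/5 = 6.41421

6.414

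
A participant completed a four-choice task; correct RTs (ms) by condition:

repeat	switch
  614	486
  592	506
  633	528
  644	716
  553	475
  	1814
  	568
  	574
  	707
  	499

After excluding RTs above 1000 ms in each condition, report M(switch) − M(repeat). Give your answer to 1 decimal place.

-45.1 ms

switch: exclude 1814
M(repeat) = 3036/5 = 607.200
M(switch) = 5059/9 = 562.111
Difference = 562.111 − 607.200 = -45.089 ms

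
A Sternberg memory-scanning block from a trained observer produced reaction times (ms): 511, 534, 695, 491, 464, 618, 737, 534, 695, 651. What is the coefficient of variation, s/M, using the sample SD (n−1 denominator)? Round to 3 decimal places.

0.165

n = 10, Σ = 5930, M = 593.0000
Σ(x−M)² = 86264.000; s = √(86264.000/9) = 97.9024
CV = 97.9024 / 593.0000 = 0.16510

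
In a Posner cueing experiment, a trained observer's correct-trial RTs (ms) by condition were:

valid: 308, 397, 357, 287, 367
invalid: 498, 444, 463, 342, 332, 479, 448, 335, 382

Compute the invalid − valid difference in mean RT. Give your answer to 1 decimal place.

70.5 ms

M(valid) = 1716/5 = 343.200
M(invalid) = 3723/9 = 413.667
Difference = 413.667 − 343.200 = 70.467 ms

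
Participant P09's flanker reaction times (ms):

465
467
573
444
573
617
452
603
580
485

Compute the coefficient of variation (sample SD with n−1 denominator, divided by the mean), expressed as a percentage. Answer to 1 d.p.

n = 10, Σ = 5259, M = 525.9000
Σ(x−M)² = 42626.900; s = √(42626.900/9) = 68.8209
CV = 68.8209 / 525.9000 = 0.13086 = 13.086%

13.1%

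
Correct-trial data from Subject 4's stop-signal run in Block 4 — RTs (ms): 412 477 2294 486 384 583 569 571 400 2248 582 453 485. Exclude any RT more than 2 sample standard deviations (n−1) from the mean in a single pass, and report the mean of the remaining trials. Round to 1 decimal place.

491.1 ms

n = 13, ΣRT = 9944, M = 764.923
Σ(x−M)² = 5419318.92; s = √(5419318.92/12) = 672.019
Cutoffs: 764.923 ± 2·672.019 → [-579.1, 2109.0]
Outside: 2248, 2294 → excluded.
Retained (n=11): Σ = 5402, mean = 5402/11 = 491.091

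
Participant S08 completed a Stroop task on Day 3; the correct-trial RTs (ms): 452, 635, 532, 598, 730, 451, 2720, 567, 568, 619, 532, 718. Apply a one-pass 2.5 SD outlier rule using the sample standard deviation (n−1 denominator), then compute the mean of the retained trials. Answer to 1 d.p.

n = 12, ΣRT = 9122, M = 760.167
Σ(x−M)² = 4274439.67; s = √(4274439.67/11) = 623.366
Cutoffs: 760.167 ± 2.5·623.366 → [-798.2, 2318.6]
Outside: 2720 → excluded.
Retained (n=11): Σ = 6402, mean = 6402/11 = 582.000

582.0 ms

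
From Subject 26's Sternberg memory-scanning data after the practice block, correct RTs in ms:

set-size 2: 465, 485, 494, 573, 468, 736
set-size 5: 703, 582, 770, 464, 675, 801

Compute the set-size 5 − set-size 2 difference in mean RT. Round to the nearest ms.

M(set-size 2) = 3221/6 = 536.833
M(set-size 5) = 3995/6 = 665.833
Difference = 665.833 − 536.833 = 129.000 ms

129 ms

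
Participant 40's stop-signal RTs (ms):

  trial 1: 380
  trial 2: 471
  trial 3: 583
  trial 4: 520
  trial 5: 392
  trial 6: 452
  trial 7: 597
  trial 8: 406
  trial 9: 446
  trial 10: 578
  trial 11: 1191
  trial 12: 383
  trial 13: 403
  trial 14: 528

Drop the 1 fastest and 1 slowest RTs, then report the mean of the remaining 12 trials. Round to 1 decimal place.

479.9 ms

Sorted: 380, 383, 392, 403, 406, 446, 452, 471, 520, 528, 578, 583, 597, 1191
Drop lowest 1 (380) and highest 1 (1191)
Remaining (n=12): Σ = 5759, mean = 5759/12 = 479.917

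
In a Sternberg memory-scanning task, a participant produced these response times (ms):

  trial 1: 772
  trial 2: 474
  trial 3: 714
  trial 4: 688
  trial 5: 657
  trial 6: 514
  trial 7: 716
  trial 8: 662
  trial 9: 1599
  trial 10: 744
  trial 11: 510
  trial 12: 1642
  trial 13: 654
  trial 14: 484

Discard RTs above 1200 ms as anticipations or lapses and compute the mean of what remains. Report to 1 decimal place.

632.4 ms

Excluded: 1599, 1642
Retained (n=12): Σ = 7589
Mean = 7589/12 = 632.4167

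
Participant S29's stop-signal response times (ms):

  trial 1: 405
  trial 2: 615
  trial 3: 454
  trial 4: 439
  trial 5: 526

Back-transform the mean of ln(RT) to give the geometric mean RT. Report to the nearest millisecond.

ln(RT): 6.0039, 6.4216, 6.1181, 6.0845, 6.2653
Mean ln(RT) = 30.8934/5 = 6.17868
Geometric mean = exp(6.17868) = 482.36 ms

482 ms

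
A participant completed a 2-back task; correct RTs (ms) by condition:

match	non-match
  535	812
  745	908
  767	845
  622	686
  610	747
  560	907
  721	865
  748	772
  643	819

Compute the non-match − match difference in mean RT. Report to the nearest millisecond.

M(match) = 5951/9 = 661.222
M(non-match) = 7361/9 = 817.889
Difference = 817.889 − 661.222 = 156.667 ms

157 ms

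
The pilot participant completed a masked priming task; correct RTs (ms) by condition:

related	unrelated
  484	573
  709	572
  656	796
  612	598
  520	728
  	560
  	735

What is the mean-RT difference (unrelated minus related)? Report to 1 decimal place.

55.5 ms

M(related) = 2981/5 = 596.200
M(unrelated) = 4562/7 = 651.714
Difference = 651.714 − 596.200 = 55.514 ms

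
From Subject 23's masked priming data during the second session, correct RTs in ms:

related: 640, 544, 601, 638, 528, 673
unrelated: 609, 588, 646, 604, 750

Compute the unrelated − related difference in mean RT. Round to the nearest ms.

35 ms

M(related) = 3624/6 = 604.000
M(unrelated) = 3197/5 = 639.400
Difference = 639.400 − 604.000 = 35.400 ms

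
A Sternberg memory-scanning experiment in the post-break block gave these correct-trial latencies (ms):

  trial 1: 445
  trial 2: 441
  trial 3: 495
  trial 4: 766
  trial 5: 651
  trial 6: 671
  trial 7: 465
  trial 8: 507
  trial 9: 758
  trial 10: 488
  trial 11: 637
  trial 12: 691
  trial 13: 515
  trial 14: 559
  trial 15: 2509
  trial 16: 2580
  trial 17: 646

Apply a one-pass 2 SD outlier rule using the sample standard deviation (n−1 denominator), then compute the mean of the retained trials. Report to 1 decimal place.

582.3 ms

n = 17, ΣRT = 13824, M = 813.176
Σ(x−M)² = 6972712.47; s = √(6972712.47/16) = 660.147
Cutoffs: 813.176 ± 2·660.147 → [-507.1, 2133.5]
Outside: 2509, 2580 → excluded.
Retained (n=15): Σ = 8735, mean = 8735/15 = 582.333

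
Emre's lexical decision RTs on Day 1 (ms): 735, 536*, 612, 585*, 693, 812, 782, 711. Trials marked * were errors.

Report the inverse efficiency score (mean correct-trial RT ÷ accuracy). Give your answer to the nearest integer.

Correct trials (n=6): 735, 612, 693, 812, 782, 711
Mean correct RT = 4345/6 = 724.1667 ms
Proportion correct = 6/8
IES = 724.1667 / (6/8) = 965.556 ms

966 ms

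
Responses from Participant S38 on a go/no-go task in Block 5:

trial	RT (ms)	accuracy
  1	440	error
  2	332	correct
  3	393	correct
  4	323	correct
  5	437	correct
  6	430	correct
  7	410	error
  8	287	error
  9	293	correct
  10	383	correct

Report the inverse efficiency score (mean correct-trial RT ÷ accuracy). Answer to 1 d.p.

Correct trials (n=7): 332, 393, 323, 437, 430, 293, 383
Mean correct RT = 2591/7 = 370.1429 ms
Proportion correct = 7/10
IES = 370.1429 / (7/10) = 528.776 ms

528.8 ms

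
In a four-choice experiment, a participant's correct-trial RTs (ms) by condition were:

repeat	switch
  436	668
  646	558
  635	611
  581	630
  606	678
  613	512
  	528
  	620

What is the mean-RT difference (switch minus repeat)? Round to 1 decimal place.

M(repeat) = 3517/6 = 586.167
M(switch) = 4805/8 = 600.625
Difference = 600.625 − 586.167 = 14.458 ms

14.5 ms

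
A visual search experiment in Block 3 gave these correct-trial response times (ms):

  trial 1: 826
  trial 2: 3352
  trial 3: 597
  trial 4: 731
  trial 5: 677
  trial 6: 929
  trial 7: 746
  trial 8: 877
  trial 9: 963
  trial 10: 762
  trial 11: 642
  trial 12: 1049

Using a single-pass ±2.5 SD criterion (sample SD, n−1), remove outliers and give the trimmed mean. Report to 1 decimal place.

n = 12, ΣRT = 12151, M = 1012.583
Σ(x−M)² = 6172642.92; s = √(6172642.92/11) = 749.099
Cutoffs: 1012.583 ± 2.5·749.099 → [-860.2, 2885.3]
Outside: 3352 → excluded.
Retained (n=11): Σ = 8799, mean = 8799/11 = 799.909

799.9 ms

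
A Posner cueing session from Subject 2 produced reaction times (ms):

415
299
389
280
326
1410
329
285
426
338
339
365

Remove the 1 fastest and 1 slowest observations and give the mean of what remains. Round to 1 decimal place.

351.1 ms

Sorted: 280, 285, 299, 326, 329, 338, 339, 365, 389, 415, 426, 1410
Drop lowest 1 (280) and highest 1 (1410)
Remaining (n=10): Σ = 3511, mean = 3511/10 = 351.100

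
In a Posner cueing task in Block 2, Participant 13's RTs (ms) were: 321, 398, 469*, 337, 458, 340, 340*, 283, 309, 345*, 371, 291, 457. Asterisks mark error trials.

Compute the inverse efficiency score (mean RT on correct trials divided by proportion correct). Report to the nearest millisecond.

463 ms

Correct trials (n=10): 321, 398, 337, 458, 340, 283, 309, 371, 291, 457
Mean correct RT = 3565/10 = 356.5000 ms
Proportion correct = 10/13
IES = 356.5000 / (10/13) = 463.450 ms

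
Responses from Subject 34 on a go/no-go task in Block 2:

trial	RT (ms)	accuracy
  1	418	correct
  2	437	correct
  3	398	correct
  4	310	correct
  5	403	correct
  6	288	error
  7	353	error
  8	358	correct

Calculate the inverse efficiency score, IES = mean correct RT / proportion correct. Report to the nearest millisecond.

516 ms

Correct trials (n=6): 418, 437, 398, 310, 403, 358
Mean correct RT = 2324/6 = 387.3333 ms
Proportion correct = 6/8
IES = 387.3333 / (6/8) = 516.444 ms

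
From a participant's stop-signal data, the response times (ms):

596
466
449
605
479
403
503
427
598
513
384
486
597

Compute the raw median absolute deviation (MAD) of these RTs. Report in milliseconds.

Sorted: 384, 403, 427, 449, 466, 479, 486, 503, 513, 596, 597, 598, 605 → median = 486
|x − 486|: 110, 20, 37, 119, 7, 83, 17, 59, 112, 27, 102, 0, 111
Sorted deviations: 0, 7, 17, 20, 27, 37, 59, 83, 102, 110, 111, 112, 119 → MAD = 59

59 ms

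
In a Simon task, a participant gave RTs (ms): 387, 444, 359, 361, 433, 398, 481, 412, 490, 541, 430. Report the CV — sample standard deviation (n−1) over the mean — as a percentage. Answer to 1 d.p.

13.1%

n = 11, Σ = 4736, M = 430.5455
Σ(x−M)² = 31722.727; s = √(31722.727/10) = 56.3229
CV = 56.3229 / 430.5455 = 0.13082 = 13.082%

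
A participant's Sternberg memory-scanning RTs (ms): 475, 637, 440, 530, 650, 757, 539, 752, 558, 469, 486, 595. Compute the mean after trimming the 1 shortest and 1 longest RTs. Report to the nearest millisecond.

569 ms

Sorted: 440, 469, 475, 486, 530, 539, 558, 595, 637, 650, 752, 757
Drop lowest 1 (440) and highest 1 (757)
Remaining (n=10): Σ = 5691, mean = 5691/10 = 569.100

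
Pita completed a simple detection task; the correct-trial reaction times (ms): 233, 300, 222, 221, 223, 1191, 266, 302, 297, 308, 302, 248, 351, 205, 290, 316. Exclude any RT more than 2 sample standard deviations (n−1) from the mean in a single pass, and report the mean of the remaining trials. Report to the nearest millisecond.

n = 16, ΣRT = 5275, M = 329.688
Σ(x−M)² = 818445.44; s = √(818445.44/15) = 233.587
Cutoffs: 329.688 ± 2·233.587 → [-137.5, 796.9]
Outside: 1191 → excluded.
Retained (n=15): Σ = 4084, mean = 4084/15 = 272.267

272 ms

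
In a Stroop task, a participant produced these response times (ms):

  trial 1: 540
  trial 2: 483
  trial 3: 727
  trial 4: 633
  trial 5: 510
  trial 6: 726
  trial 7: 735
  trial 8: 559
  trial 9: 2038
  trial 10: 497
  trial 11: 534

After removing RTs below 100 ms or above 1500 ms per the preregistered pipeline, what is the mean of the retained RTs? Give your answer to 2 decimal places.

Excluded: 2038
Retained (n=10): Σ = 5944
Mean = 5944/10 = 594.4000

594.40 ms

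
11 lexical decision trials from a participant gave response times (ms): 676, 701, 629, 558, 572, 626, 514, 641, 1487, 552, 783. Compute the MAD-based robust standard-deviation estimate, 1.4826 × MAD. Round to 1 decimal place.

105.3 ms

Sorted: 514, 552, 558, 572, 626, 629, 641, 676, 701, 783, 1487 → median = 629
|x − 629| sorted: 0, 3, 12, 47, 57, 71, 72, 77, 115, 154, 858 → MAD = 71
Robust SD ≈ 1.4826 × 71 = 105.265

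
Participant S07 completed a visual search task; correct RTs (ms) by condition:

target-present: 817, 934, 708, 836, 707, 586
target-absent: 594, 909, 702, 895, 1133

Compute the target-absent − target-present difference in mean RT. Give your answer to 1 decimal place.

M(target-present) = 4588/6 = 764.667
M(target-absent) = 4233/5 = 846.600
Difference = 846.600 − 764.667 = 81.933 ms

81.9 ms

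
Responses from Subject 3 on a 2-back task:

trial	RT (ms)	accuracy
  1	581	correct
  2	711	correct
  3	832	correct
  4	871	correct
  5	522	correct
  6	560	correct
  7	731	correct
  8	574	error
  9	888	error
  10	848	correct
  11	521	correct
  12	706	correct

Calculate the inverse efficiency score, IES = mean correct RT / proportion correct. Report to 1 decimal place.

Correct trials (n=10): 581, 711, 832, 871, 522, 560, 731, 848, 521, 706
Mean correct RT = 6883/10 = 688.3000 ms
Proportion correct = 10/12
IES = 688.3000 / (10/12) = 825.960 ms

826.0 ms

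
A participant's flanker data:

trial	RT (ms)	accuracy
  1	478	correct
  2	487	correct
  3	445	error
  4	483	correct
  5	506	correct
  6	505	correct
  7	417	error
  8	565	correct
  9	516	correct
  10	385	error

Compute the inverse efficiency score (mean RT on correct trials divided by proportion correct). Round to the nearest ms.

722 ms

Correct trials (n=7): 478, 487, 483, 506, 505, 565, 516
Mean correct RT = 3540/7 = 505.7143 ms
Proportion correct = 7/10
IES = 505.7143 / (7/10) = 722.449 ms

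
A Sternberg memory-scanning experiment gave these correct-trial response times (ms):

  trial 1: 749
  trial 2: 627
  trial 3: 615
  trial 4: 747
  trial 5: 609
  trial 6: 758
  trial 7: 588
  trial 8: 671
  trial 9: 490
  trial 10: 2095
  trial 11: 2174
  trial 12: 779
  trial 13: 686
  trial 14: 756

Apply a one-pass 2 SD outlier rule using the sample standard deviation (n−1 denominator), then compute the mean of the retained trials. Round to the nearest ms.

673 ms

n = 14, ΣRT = 12344, M = 881.714
Σ(x−M)² = 3752286.86; s = √(3752286.86/13) = 537.250
Cutoffs: 881.714 ± 2·537.250 → [-192.8, 1956.2]
Outside: 2095, 2174 → excluded.
Retained (n=12): Σ = 8075, mean = 8075/12 = 672.917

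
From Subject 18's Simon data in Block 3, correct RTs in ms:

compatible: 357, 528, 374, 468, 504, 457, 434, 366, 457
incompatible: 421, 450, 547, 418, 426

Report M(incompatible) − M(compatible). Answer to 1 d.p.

M(compatible) = 3945/9 = 438.333
M(incompatible) = 2262/5 = 452.400
Difference = 452.400 − 438.333 = 14.067 ms

14.1 ms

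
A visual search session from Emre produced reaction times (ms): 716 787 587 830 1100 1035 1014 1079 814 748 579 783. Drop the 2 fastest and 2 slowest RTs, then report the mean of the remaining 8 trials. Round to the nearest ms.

Sorted: 579, 587, 716, 748, 783, 787, 814, 830, 1014, 1035, 1079, 1100
Drop lowest 2 (579, 587) and highest 2 (1079, 1100)
Remaining (n=8): Σ = 6727, mean = 6727/8 = 840.875

841 ms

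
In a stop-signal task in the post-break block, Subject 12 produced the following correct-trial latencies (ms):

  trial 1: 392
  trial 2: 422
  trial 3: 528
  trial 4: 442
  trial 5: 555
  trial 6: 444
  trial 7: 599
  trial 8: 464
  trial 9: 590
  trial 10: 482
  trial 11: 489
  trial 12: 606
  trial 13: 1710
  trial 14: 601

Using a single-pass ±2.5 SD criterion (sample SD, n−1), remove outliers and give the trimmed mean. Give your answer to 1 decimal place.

n = 14, ΣRT = 8324, M = 594.571
Σ(x−M)² = 1408023.43; s = √(1408023.43/13) = 329.104
Cutoffs: 594.571 ± 2.5·329.104 → [-228.2, 1417.3]
Outside: 1710 → excluded.
Retained (n=13): Σ = 6614, mean = 6614/13 = 508.769

508.8 ms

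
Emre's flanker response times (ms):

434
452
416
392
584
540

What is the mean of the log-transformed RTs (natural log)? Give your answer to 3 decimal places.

ln(RT): 6.0730, 6.1137, 6.0307, 5.9713, 6.3699, 6.2916
Σ ln(RT) = 36.8501
Mean = 36.8501/6 = 6.14169

6.142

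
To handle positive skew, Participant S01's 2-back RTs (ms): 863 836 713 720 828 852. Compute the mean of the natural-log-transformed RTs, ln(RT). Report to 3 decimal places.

ln(RT): 6.7604, 6.7286, 6.5695, 6.5793, 6.7190, 6.7476
Σ ln(RT) = 40.1044
Mean = 40.1044/6 = 6.68406

6.684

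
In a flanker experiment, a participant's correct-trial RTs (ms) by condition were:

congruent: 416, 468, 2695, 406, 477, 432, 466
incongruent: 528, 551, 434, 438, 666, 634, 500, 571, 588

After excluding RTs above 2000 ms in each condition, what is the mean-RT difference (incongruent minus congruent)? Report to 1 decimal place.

101.4 ms

congruent: exclude 2695
M(congruent) = 2665/6 = 444.167
M(incongruent) = 4910/9 = 545.556
Difference = 545.556 − 444.167 = 101.389 ms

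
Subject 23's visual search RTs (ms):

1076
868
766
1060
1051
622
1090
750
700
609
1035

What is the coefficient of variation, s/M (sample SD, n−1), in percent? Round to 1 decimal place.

22.0%

n = 11, Σ = 9627, M = 875.1818
Σ(x−M)² = 370371.636; s = √(370371.636/10) = 192.4504
CV = 192.4504 / 875.1818 = 0.21990 = 21.990%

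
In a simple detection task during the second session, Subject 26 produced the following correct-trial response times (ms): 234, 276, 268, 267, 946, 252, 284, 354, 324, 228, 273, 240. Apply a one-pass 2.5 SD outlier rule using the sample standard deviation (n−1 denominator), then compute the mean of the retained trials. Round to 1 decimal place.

n = 12, ΣRT = 3946, M = 328.833
Σ(x−M)² = 429949.67; s = √(429949.67/11) = 197.703
Cutoffs: 328.833 ± 2.5·197.703 → [-165.4, 823.1]
Outside: 946 → excluded.
Retained (n=11): Σ = 3000, mean = 3000/11 = 272.727

272.7 ms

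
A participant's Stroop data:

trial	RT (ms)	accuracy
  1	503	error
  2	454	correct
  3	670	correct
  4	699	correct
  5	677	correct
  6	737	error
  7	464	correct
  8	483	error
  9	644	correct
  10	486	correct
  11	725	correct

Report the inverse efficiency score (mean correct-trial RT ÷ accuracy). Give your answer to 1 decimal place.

828.3 ms

Correct trials (n=8): 454, 670, 699, 677, 464, 644, 486, 725
Mean correct RT = 4819/8 = 602.3750 ms
Proportion correct = 8/11
IES = 602.3750 / (8/11) = 828.266 ms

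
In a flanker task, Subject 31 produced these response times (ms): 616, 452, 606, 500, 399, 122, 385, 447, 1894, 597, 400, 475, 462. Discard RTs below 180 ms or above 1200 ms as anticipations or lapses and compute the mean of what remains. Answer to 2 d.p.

485.36 ms

Excluded: 122, 1894
Retained (n=11): Σ = 5339
Mean = 5339/11 = 485.3636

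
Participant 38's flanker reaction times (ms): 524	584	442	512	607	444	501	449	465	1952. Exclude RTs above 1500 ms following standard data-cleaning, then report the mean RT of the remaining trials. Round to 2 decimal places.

503.11 ms

Excluded: 1952
Retained (n=9): Σ = 4528
Mean = 4528/9 = 503.1111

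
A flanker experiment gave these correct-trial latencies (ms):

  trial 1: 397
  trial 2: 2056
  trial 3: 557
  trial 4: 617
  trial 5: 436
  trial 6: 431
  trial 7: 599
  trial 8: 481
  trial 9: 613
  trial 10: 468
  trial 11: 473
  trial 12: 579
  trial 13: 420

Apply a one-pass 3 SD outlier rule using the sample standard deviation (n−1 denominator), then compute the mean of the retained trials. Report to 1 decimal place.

n = 13, ΣRT = 8127, M = 625.154
Σ(x−M)² = 2291239.69; s = √(2291239.69/12) = 436.963
Cutoffs: 625.154 ± 3·436.963 → [-685.7, 1936.0]
Outside: 2056 → excluded.
Retained (n=12): Σ = 6071, mean = 6071/12 = 505.917

505.9 ms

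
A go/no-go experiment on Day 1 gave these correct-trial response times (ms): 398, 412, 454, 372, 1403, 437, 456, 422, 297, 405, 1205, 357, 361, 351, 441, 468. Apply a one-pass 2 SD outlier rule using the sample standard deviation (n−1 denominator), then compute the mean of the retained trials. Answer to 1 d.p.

n = 16, ΣRT = 8239, M = 514.938
Σ(x−M)² = 1474210.94; s = √(1474210.94/15) = 313.498
Cutoffs: 514.938 ± 2·313.498 → [-112.1, 1141.9]
Outside: 1205, 1403 → excluded.
Retained (n=14): Σ = 5631, mean = 5631/14 = 402.214

402.2 ms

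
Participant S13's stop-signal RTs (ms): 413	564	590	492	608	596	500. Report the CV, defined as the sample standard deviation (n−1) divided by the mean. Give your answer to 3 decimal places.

0.133

n = 7, Σ = 3763, M = 537.5714
Σ(x−M)² = 30827.714; s = √(30827.714/6) = 71.6795
CV = 71.6795 / 537.5714 = 0.13334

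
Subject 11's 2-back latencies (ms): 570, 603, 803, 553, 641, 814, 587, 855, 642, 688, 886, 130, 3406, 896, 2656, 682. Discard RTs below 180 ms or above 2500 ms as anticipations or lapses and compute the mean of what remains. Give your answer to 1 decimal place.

709.2 ms

Excluded: 130, 2656, 3406
Retained (n=13): Σ = 9220
Mean = 9220/13 = 709.2308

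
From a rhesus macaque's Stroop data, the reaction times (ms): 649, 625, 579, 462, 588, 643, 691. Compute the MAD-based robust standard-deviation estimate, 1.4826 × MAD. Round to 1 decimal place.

Sorted: 462, 579, 588, 625, 643, 649, 691 → median = 625
|x − 625| sorted: 0, 18, 24, 37, 46, 66, 163 → MAD = 37
Robust SD ≈ 1.4826 × 37 = 54.856

54.9 ms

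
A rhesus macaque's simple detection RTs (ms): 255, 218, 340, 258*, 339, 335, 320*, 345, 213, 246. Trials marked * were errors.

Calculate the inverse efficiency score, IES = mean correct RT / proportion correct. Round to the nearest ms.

358 ms

Correct trials (n=8): 255, 218, 340, 339, 335, 345, 213, 246
Mean correct RT = 2291/8 = 286.3750 ms
Proportion correct = 8/10
IES = 286.3750 / (8/10) = 357.969 ms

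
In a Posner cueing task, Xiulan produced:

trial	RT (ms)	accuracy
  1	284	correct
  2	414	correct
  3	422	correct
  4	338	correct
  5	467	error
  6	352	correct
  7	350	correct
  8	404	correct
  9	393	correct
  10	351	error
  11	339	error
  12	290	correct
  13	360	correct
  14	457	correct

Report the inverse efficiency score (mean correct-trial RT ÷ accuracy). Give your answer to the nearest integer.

470 ms

Correct trials (n=11): 284, 414, 422, 338, 352, 350, 404, 393, 290, 360, 457
Mean correct RT = 4064/11 = 369.4545 ms
Proportion correct = 11/14
IES = 369.4545 / (11/14) = 470.215 ms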